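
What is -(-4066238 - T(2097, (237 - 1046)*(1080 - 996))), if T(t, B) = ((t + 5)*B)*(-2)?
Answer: 289753262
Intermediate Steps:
T(t, B) = -2*B*(5 + t) (T(t, B) = ((5 + t)*B)*(-2) = (B*(5 + t))*(-2) = -2*B*(5 + t))
-(-4066238 - T(2097, (237 - 1046)*(1080 - 996))) = -(-4066238 - (-2)*(237 - 1046)*(1080 - 996)*(5 + 2097)) = -(-4066238 - (-2)*(-809*84)*2102) = -(-4066238 - (-2)*(-67956)*2102) = -(-4066238 - 1*285687024) = -(-4066238 - 285687024) = -1*(-289753262) = 289753262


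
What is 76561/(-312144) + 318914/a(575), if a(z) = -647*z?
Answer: -128029697641/116125371600 ≈ -1.1025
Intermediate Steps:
76561/(-312144) + 318914/a(575) = 76561/(-312144) + 318914/((-647*575)) = 76561*(-1/312144) + 318914/(-372025) = -76561/312144 + 318914*(-1/372025) = -76561/312144 - 318914/372025 = -128029697641/116125371600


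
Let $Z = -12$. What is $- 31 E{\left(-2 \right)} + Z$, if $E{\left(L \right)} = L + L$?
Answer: $112$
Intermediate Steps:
$E{\left(L \right)} = 2 L$
$- 31 E{\left(-2 \right)} + Z = - 31 \cdot 2 \left(-2\right) - 12 = \left(-31\right) \left(-4\right) - 12 = 124 - 12 = 112$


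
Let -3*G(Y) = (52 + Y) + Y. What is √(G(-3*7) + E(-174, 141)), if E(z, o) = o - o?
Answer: I*√30/3 ≈ 1.8257*I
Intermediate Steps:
E(z, o) = 0
G(Y) = -52/3 - 2*Y/3 (G(Y) = -((52 + Y) + Y)/3 = -(52 + 2*Y)/3 = -52/3 - 2*Y/3)
√(G(-3*7) + E(-174, 141)) = √((-52/3 - (-2)*7) + 0) = √((-52/3 - ⅔*(-21)) + 0) = √((-52/3 + 14) + 0) = √(-10/3 + 0) = √(-10/3) = I*√30/3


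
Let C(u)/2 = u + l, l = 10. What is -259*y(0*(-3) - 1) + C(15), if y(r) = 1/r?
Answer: 309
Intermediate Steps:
C(u) = 20 + 2*u (C(u) = 2*(u + 10) = 2*(10 + u) = 20 + 2*u)
-259*y(0*(-3) - 1) + C(15) = -259/(0*(-3) - 1) + (20 + 2*15) = -259/(0 - 1) + (20 + 30) = -259/(-1) + 50 = -259*(-1) + 50 = 259 + 50 = 309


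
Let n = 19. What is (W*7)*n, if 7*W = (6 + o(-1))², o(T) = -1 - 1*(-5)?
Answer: 1900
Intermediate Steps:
o(T) = 4 (o(T) = -1 + 5 = 4)
W = 100/7 (W = (6 + 4)²/7 = (⅐)*10² = (⅐)*100 = 100/7 ≈ 14.286)
(W*7)*n = ((100/7)*7)*19 = 100*19 = 1900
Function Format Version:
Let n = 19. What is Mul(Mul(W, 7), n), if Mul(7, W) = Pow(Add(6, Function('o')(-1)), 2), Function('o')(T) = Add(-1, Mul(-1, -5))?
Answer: 1900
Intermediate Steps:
Function('o')(T) = 4 (Function('o')(T) = Add(-1, 5) = 4)
W = Rational(100, 7) (W = Mul(Rational(1, 7), Pow(Add(6, 4), 2)) = Mul(Rational(1, 7), Pow(10, 2)) = Mul(Rational(1, 7), 100) = Rational(100, 7) ≈ 14.286)
Mul(Mul(W, 7), n) = Mul(Mul(Rational(100, 7), 7), 19) = Mul(100, 19) = 1900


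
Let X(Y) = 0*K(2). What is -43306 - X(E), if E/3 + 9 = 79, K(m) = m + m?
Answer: -43306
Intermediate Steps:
K(m) = 2*m
E = 210 (E = -27 + 3*79 = -27 + 237 = 210)
X(Y) = 0 (X(Y) = 0*(2*2) = 0*4 = 0)
-43306 - X(E) = -43306 - 1*0 = -43306 + 0 = -43306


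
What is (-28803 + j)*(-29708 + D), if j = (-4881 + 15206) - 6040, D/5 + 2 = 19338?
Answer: -1642019496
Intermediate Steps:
D = 96680 (D = -10 + 5*19338 = -10 + 96690 = 96680)
j = 4285 (j = 10325 - 6040 = 4285)
(-28803 + j)*(-29708 + D) = (-28803 + 4285)*(-29708 + 96680) = -24518*66972 = -1642019496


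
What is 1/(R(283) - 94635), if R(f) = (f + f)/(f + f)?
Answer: -1/94634 ≈ -1.0567e-5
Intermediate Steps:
R(f) = 1 (R(f) = (2*f)/((2*f)) = (2*f)*(1/(2*f)) = 1)
1/(R(283) - 94635) = 1/(1 - 94635) = 1/(-94634) = -1/94634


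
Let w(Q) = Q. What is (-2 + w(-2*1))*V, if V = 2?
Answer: -8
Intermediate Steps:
(-2 + w(-2*1))*V = (-2 - 2*1)*2 = (-2 - 2)*2 = -4*2 = -8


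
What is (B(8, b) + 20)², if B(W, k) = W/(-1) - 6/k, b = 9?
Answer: 1156/9 ≈ 128.44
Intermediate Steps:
B(W, k) = -W - 6/k (B(W, k) = W*(-1) - 6/k = -W - 6/k)
(B(8, b) + 20)² = ((-1*8 - 6/9) + 20)² = ((-8 - 6*⅑) + 20)² = ((-8 - ⅔) + 20)² = (-26/3 + 20)² = (34/3)² = 1156/9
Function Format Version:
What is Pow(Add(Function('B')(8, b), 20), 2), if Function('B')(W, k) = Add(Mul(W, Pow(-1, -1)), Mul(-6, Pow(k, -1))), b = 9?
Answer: Rational(1156, 9) ≈ 128.44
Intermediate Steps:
Function('B')(W, k) = Add(Mul(-1, W), Mul(-6, Pow(k, -1))) (Function('B')(W, k) = Add(Mul(W, -1), Mul(-6, Pow(k, -1))) = Add(Mul(-1, W), Mul(-6, Pow(k, -1))))
Pow(Add(Function('B')(8, b), 20), 2) = Pow(Add(Add(Mul(-1, 8), Mul(-6, Pow(9, -1))), 20), 2) = Pow(Add(Add(-8, Mul(-6, Rational(1, 9))), 20), 2) = Pow(Add(Add(-8, Rational(-2, 3)), 20), 2) = Pow(Add(Rational(-26, 3), 20), 2) = Pow(Rational(34, 3), 2) = Rational(1156, 9)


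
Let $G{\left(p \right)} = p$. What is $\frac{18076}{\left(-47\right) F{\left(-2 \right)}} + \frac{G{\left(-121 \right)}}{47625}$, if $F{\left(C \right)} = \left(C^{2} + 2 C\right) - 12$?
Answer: $\frac{23911146}{746125} \approx 32.047$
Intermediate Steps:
$F{\left(C \right)} = -12 + C^{2} + 2 C$
$\frac{18076}{\left(-47\right) F{\left(-2 \right)}} + \frac{G{\left(-121 \right)}}{47625} = \frac{18076}{\left(-47\right) \left(-12 + \left(-2\right)^{2} + 2 \left(-2\right)\right)} - \frac{121}{47625} = \frac{18076}{\left(-47\right) \left(-12 + 4 - 4\right)} - \frac{121}{47625} = \frac{18076}{\left(-47\right) \left(-12\right)} - \frac{121}{47625} = \frac{18076}{564} - \frac{121}{47625} = 18076 \cdot \frac{1}{564} - \frac{121}{47625} = \frac{4519}{141} - \frac{121}{47625} = \frac{23911146}{746125}$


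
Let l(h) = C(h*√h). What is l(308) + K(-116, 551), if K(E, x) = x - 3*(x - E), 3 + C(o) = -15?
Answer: -1468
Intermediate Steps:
C(o) = -18 (C(o) = -3 - 15 = -18)
l(h) = -18
K(E, x) = -2*x + 3*E (K(E, x) = x + (-3*x + 3*E) = -2*x + 3*E)
l(308) + K(-116, 551) = -18 + (-2*551 + 3*(-116)) = -18 + (-1102 - 348) = -18 - 1450 = -1468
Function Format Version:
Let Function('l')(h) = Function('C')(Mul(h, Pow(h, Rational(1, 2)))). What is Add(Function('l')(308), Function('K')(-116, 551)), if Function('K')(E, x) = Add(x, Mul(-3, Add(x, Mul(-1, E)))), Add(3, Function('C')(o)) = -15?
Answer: -1468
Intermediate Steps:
Function('C')(o) = -18 (Function('C')(o) = Add(-3, -15) = -18)
Function('l')(h) = -18
Function('K')(E, x) = Add(Mul(-2, x), Mul(3, E)) (Function('K')(E, x) = Add(x, Add(Mul(-3, x), Mul(3, E))) = Add(Mul(-2, x), Mul(3, E)))
Add(Function('l')(308), Function('K')(-116, 551)) = Add(-18, Add(Mul(-2, 551), Mul(3, -116))) = Add(-18, Add(-1102, -348)) = Add(-18, -1450) = -1468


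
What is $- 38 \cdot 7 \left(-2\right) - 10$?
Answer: $522$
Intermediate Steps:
$- 38 \cdot 7 \left(-2\right) - 10 = \left(-38\right) \left(-14\right) - 10 = 532 - 10 = 522$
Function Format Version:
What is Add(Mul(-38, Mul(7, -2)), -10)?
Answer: 522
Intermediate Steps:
Add(Mul(-38, Mul(7, -2)), -10) = Add(Mul(-38, -14), -10) = Add(532, -10) = 522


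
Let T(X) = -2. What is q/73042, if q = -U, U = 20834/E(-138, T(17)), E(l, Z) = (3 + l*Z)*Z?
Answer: 10417/20378718 ≈ 0.00051117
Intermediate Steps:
E(l, Z) = Z*(3 + Z*l) (E(l, Z) = (3 + Z*l)*Z = Z*(3 + Z*l))
U = -10417/279 (U = 20834/((-2*(3 - 2*(-138)))) = 20834/((-2*(3 + 276))) = 20834/((-2*279)) = 20834/(-558) = 20834*(-1/558) = -10417/279 ≈ -37.337)
q = 10417/279 (q = -1*(-10417/279) = 10417/279 ≈ 37.337)
q/73042 = (10417/279)/73042 = (10417/279)*(1/73042) = 10417/20378718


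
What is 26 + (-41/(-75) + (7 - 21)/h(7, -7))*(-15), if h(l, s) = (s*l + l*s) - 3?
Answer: 7939/505 ≈ 15.721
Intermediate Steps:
h(l, s) = -3 + 2*l*s (h(l, s) = (l*s + l*s) - 3 = 2*l*s - 3 = -3 + 2*l*s)
26 + (-41/(-75) + (7 - 21)/h(7, -7))*(-15) = 26 + (-41/(-75) + (7 - 21)/(-3 + 2*7*(-7)))*(-15) = 26 + (-41*(-1/75) - 14/(-3 - 98))*(-15) = 26 + (41/75 - 14/(-101))*(-15) = 26 + (41/75 - 14*(-1/101))*(-15) = 26 + (41/75 + 14/101)*(-15) = 26 + (5191/7575)*(-15) = 26 - 5191/505 = 7939/505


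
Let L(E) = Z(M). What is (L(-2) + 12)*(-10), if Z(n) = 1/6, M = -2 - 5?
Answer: -365/3 ≈ -121.67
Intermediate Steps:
M = -7
Z(n) = ⅙
L(E) = ⅙
(L(-2) + 12)*(-10) = (⅙ + 12)*(-10) = (73/6)*(-10) = -365/3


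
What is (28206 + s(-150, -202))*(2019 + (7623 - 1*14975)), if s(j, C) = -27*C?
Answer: -179508780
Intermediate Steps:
(28206 + s(-150, -202))*(2019 + (7623 - 1*14975)) = (28206 - 27*(-202))*(2019 + (7623 - 1*14975)) = (28206 + 5454)*(2019 + (7623 - 14975)) = 33660*(2019 - 7352) = 33660*(-5333) = -179508780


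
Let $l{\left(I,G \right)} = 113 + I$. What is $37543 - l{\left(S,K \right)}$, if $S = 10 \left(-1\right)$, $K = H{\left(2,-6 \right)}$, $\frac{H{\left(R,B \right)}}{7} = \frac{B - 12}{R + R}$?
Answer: $37440$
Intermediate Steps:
$H{\left(R,B \right)} = \frac{7 \left(-12 + B\right)}{2 R}$ ($H{\left(R,B \right)} = 7 \frac{B - 12}{R + R} = 7 \frac{-12 + B}{2 R} = \frac{7 \left(-12 + B\right)}{2 R}$)
$K = - \frac{63}{2}$ ($K = \frac{7 \left(-12 - 6\right)}{2 \cdot 2} = \frac{7}{2} \cdot \frac{1}{2} \left(-18\right) = - \frac{63}{2} \approx -31.5$)
$S = -10$
$37543 - l{\left(S,K \right)} = 37543 - \left(113 - 10\right) = 37543 - 103 = 37440$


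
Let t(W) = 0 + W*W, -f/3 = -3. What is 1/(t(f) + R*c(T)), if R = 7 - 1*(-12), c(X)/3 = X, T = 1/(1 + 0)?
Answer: 1/138 ≈ 0.0072464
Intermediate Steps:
f = 9 (f = -3*(-3) = 9)
T = 1 (T = 1/1 = 1)
c(X) = 3*X
R = 19 (R = 7 + 12 = 19)
t(W) = W**2 (t(W) = 0 + W**2 = W**2)
1/(t(f) + R*c(T)) = 1/(9**2 + 19*(3*1)) = 1/(81 + 19*3) = 1/(81 + 57) = 1/138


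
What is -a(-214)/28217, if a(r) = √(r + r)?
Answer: -2*I*√107/28217 ≈ -0.00073318*I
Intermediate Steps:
a(r) = √2*√r (a(r) = √(2*r) = √2*√r)
-a(-214)/28217 = -√2*√(-214)/28217 = -√2*(I*√214)/28217 = -2*I*√107/28217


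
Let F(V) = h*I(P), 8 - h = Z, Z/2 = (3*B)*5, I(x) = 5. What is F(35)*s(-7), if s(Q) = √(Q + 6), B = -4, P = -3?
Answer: 640*I ≈ 640.0*I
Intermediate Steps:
Z = -120 (Z = 2*((3*(-4))*5) = 2*(-12*5) = 2*(-60) = -120)
h = 128 (h = 8 - 1*(-120) = 8 + 120 = 128)
s(Q) = √(6 + Q)
F(V) = 640 (F(V) = 128*5 = 640)
F(35)*s(-7) = 640*√(6 - 7) = 640*√(-1) = 640*I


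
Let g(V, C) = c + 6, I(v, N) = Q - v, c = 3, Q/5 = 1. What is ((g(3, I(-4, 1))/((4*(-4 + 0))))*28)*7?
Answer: -441/4 ≈ -110.25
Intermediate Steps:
Q = 5 (Q = 5*1 = 5)
I(v, N) = 5 - v
g(V, C) = 9 (g(V, C) = 3 + 6 = 9)
((g(3, I(-4, 1))/((4*(-4 + 0))))*28)*7 = ((9/((4*(-4 + 0))))*28)*7 = ((9/((4*(-4))))*28)*7 = ((9/(-16))*28)*7 = ((9*(-1/16))*28)*7 = -9/16*28*7 = -63/4*7 = -441/4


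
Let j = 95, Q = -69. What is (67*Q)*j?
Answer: -439185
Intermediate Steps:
(67*Q)*j = (67*(-69))*95 = -4623*95 = -439185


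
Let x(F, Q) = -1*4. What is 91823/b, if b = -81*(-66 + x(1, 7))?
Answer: 91823/5670 ≈ 16.195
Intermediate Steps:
x(F, Q) = -4
b = 5670 (b = -81*(-66 - 4) = -81*(-70) = 5670)
91823/b = 91823/5670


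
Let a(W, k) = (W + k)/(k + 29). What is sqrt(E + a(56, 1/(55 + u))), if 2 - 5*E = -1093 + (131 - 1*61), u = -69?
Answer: 4*sqrt(2910)/15 ≈ 14.385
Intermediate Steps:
a(W, k) = (W + k)/(29 + k)
E = 205 (E = 2/5 - (-1093 + (131 - 1*61))/5 = 2/5 - (-1093 + (131 - 61))/5 = 2/5 - (-1093 + 70)/5 = 2/5 - 1/5*(-1023) = 2/5 + 1023/5 = 205)
sqrt(E + a(56, 1/(55 + u))) = sqrt(205 + (56 + 1/(55 - 69))/(29 + 1/(55 - 69))) = sqrt(205 + (56 + 1/(-14))/(29 + 1/(-14))) = sqrt(205 + (56 - 1/14)/(29 - 1/14)) = sqrt(205 + (783/14)/(405/14)) = sqrt(205 + (14/405)*(783/14)) = sqrt(205 + 29/15) = sqrt(3104/15) = 4*sqrt(2910)/15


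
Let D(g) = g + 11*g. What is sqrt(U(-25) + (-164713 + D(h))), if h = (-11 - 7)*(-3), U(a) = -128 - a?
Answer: 2*I*sqrt(41042) ≈ 405.18*I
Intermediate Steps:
h = 54 (h = -18*(-3) = 54)
D(g) = 12*g
sqrt(U(-25) + (-164713 + D(h))) = sqrt((-128 - 1*(-25)) + (-164713 + 12*54)) = sqrt((-128 + 25) + (-164713 + 648)) = sqrt(-103 - 164065) = sqrt(-164168) = 2*I*sqrt(41042)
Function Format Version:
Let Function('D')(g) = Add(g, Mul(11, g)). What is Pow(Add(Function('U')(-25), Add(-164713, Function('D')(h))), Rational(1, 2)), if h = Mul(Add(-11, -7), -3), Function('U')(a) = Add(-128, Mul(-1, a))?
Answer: Mul(2, I, Pow(41042, Rational(1, 2))) ≈ Mul(405.18, I)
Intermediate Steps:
h = 54 (h = Mul(-18, -3) = 54)
Function('D')(g) = Mul(12, g)
Pow(Add(Function('U')(-25), Add(-164713, Function('D')(h))), Rational(1, 2)) = Pow(Add(Add(-128, Mul(-1, -25)), Add(-164713, Mul(12, 54))), Rational(1, 2)) = Pow(Add(Add(-128, 25), Add(-164713, 648)), Rational(1, 2)) = Pow(Add(-103, -164065), Rational(1, 2)) = Pow(-164168, Rational(1, 2)) = Mul(2, I, Pow(41042, Rational(1, 2)))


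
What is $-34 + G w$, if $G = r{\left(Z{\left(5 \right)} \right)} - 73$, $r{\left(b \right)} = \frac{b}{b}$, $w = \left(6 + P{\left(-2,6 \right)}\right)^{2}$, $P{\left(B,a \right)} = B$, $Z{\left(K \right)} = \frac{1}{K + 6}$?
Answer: $-1186$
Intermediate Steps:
$Z{\left(K \right)} = \frac{1}{6 + K}$
$w = 16$ ($w = \left(6 - 2\right)^{2} = 4^{2} = 16$)
$r{\left(b \right)} = 1$
$G = -72$ ($G = 1 - 73 = -72$)
$-34 + G w = -34 - 1152 = -1186$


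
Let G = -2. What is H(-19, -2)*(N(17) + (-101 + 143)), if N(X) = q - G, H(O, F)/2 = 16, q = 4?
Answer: 1536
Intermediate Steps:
H(O, F) = 32 (H(O, F) = 2*16 = 32)
N(X) = 6 (N(X) = 4 - 1*(-2) = 4 + 2 = 6)
H(-19, -2)*(N(17) + (-101 + 143)) = 32*(6 + (-101 + 143)) = 32*(6 + 42) = 32*48 = 1536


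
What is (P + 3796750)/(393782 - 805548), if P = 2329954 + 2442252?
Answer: -4284478/205883 ≈ -20.810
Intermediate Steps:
P = 4772206
(P + 3796750)/(393782 - 805548) = (4772206 + 3796750)/(393782 - 805548) = 8568956/(-411766) = 8568956*(-1/411766) = -4284478/205883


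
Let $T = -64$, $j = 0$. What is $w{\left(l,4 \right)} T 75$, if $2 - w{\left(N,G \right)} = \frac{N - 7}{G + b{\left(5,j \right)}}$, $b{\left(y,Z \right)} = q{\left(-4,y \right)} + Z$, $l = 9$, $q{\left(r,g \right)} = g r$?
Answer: $-10200$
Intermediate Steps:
$b{\left(y,Z \right)} = Z - 4 y$ ($b{\left(y,Z \right)} = y \left(-4\right) + Z = - 4 y + Z = Z - 4 y$)
$w{\left(N,G \right)} = 2 - \frac{-7 + N}{-20 + G}$ ($w{\left(N,G \right)} = 2 - \frac{N - 7}{G + \left(0 - 20\right)} = 2 - \frac{-7 + N}{G + \left(0 - 20\right)} = 2 - \frac{-7 + N}{G - 20} = 2 - \frac{-7 + N}{-20 + G}$)
$w{\left(l,4 \right)} T 75 = \frac{-33 - 9 + 2 \cdot 4}{-20 + 4} \left(-64\right) 75 = \frac{-33 - 9 + 8}{-16} \left(-64\right) 75 = \left(- \frac{1}{16}\right) \left(-34\right) \left(-64\right) 75 = \frac{17}{8} \left(-64\right) 75 = \left(-136\right) 75 = -10200$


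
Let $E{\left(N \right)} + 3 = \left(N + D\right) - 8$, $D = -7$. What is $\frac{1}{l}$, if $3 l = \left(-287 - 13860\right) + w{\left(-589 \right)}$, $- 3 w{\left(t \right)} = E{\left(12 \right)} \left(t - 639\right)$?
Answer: $- \frac{3}{16603} \approx -0.00018069$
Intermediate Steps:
$E{\left(N \right)} = -18 + N$ ($E{\left(N \right)} = -3 + \left(\left(N - 7\right) - 8\right) = -3 + \left(\left(-7 + N\right) - 8\right) = -3 + \left(-15 + N\right) = -18 + N$)
$w{\left(t \right)} = -1278 + 2 t$ ($w{\left(t \right)} = - \frac{\left(-18 + 12\right) \left(t - 639\right)}{3} = - \frac{\left(-6\right) \left(-639 + t\right)}{3} = - \frac{3834 - 6 t}{3} = -1278 + 2 t$)
$l = - \frac{16603}{3}$ ($l = \frac{\left(-287 - 13860\right) + \left(-1278 + 2 \left(-589\right)\right)}{3} = \frac{\left(-287 - 13860\right) - 2456}{3} = \frac{-14147 - 2456}{3} = \frac{1}{3} \left(-16603\right) = - \frac{16603}{3} \approx -5534.3$)
$\frac{1}{l} = \frac{1}{- \frac{16603}{3}} = - \frac{3}{16603}$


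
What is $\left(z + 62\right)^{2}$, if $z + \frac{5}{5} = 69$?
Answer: $16900$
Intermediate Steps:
$z = 68$ ($z = -1 + 69 = 68$)
$\left(z + 62\right)^{2} = \left(68 + 62\right)^{2} = 130^{2} = 16900$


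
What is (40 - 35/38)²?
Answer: 2205225/1444 ≈ 1527.2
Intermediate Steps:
(40 - 35/38)² = (1485/38)² = 2205225/1444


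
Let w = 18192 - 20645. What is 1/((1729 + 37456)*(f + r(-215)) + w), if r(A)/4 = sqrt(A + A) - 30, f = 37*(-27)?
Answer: -10962617/483356884421756 - 39185*I*sqrt(430)/483356884421756 ≈ -2.268e-8 - 1.6811e-9*I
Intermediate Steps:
f = -999
r(A) = -120 + 4*sqrt(2)*sqrt(A) (r(A) = 4*(sqrt(A + A) - 30) = 4*(sqrt(2*A) - 30) = 4*(sqrt(2)*sqrt(A) - 30) = 4*(-30 + sqrt(2)*sqrt(A)) = -120 + 4*sqrt(2)*sqrt(A))
w = -2453
1/((1729 + 37456)*(f + r(-215)) + w) = 1/((1729 + 37456)*(-999 + (-120 + 4*sqrt(2)*sqrt(-215))) - 2453) = 1/(39185*(-999 + (-120 + 4*sqrt(2)*(I*sqrt(215)))) - 2453) = 1/(39185*(-999 + (-120 + 4*I*sqrt(430))) - 2453) = 1/(39185*(-1119 + 4*I*sqrt(430)) - 2453) = 1/((-43848015 + 156740*I*sqrt(430)) - 2453) = 1/(-43850468 + 156740*I*sqrt(430))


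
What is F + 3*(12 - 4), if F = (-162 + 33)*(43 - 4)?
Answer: -5007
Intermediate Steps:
F = -5031 (F = -129*39 = -5031)
F + 3*(12 - 4) = -5031 + 3*(12 - 4) = -5031 + 3*8 = -5031 + 24 = -5007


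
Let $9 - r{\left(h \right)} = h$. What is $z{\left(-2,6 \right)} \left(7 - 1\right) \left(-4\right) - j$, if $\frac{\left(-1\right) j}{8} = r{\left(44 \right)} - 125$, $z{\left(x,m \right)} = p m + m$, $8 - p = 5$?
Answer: $-1856$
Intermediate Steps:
$p = 3$ ($p = 8 - 5 = 3$)
$r{\left(h \right)} = 9 - h$
$z{\left(x,m \right)} = 4 m$ ($z{\left(x,m \right)} = 3 m + m = 4 m$)
$j = 1280$ ($j = - 8 \left(\left(9 - 44\right) - 125\right) = - 8 \left(-35 - 125\right) = \left(-8\right) \left(-160\right) = 1280$)
$z{\left(-2,6 \right)} \left(7 - 1\right) \left(-4\right) - j = 4 \cdot 6 \left(7 - 1\right) \left(-4\right) - 1280 = 24 \cdot 6 \left(-4\right) - 1280 = 144 \left(-4\right) - 1280 = -576 - 1280 = -1856$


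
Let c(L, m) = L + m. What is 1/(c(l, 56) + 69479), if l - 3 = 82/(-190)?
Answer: 95/6606069 ≈ 1.4381e-5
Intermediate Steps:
l = 244/95 (l = 3 + 82/(-190) = 3 + 82*(-1/190) = 3 - 41/95 = 244/95 ≈ 2.5684)
1/(c(l, 56) + 69479) = 1/((244/95 + 56) + 69479) = 1/(5564/95 + 69479) = 1/(6606069/95) = 95/6606069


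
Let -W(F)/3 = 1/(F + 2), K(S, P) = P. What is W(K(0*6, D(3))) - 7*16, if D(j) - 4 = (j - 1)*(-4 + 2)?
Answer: -227/2 ≈ -113.50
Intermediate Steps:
D(j) = 6 - 2*j (D(j) = 4 + (j - 1)*(-4 + 2) = 4 + (-1 + j)*(-2) = 4 + (2 - 2*j) = 6 - 2*j)
W(F) = -3/(2 + F) (W(F) = -3/(F + 2) = -3/(2 + F))
W(K(0*6, D(3))) - 7*16 = -3/(2 + (6 - 2*3)) - 7*16 = -3/(2 + (6 - 6)) - 112 = -3/(2 + 0) - 112 = -3/2 - 112 = -227/2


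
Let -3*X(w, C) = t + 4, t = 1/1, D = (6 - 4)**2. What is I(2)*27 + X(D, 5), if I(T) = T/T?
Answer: 76/3 ≈ 25.333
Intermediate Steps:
D = 4 (D = 2**2 = 4)
t = 1
I(T) = 1
X(w, C) = -5/3 (X(w, C) = -(1 + 4)/3 = -1/3*5 = -5/3)
I(2)*27 + X(D, 5) = 1*27 - 5/3 = 27 - 5/3 = 76/3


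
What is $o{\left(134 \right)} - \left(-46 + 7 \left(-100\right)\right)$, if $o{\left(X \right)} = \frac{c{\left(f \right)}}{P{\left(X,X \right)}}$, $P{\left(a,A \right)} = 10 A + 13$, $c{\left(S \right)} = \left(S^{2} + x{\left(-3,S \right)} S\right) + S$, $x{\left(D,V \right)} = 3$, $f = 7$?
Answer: $\frac{91765}{123} \approx 746.06$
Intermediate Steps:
$c{\left(S \right)} = S^{2} + 4 S$ ($c{\left(S \right)} = \left(S^{2} + 3 S\right) + S = S^{2} + 4 S$)
$P{\left(a,A \right)} = 13 + 10 A$
$o{\left(X \right)} = \frac{77}{13 + 10 X}$ ($o{\left(X \right)} = \frac{7 \left(4 + 7\right)}{13 + 10 X} = \frac{7 \cdot 11}{13 + 10 X} = \frac{77}{13 + 10 X}$)
$o{\left(134 \right)} - \left(-46 + 7 \left(-100\right)\right) = \frac{77}{13 + 10 \cdot 134} - \left(-46 + 7 \left(-100\right)\right) = \frac{77}{13 + 1340} - \left(-46 - 700\right) = \frac{77}{1353} - -746 = 77 \cdot \frac{1}{1353} + 746 = \frac{7}{123} + 746 = \frac{91765}{123}$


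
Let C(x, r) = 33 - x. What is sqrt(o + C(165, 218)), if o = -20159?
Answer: I*sqrt(20291) ≈ 142.45*I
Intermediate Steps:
sqrt(o + C(165, 218)) = sqrt(-20159 + (33 - 1*165)) = sqrt(-20159 + (33 - 165)) = sqrt(-20159 - 132) = sqrt(-20291) = I*sqrt(20291)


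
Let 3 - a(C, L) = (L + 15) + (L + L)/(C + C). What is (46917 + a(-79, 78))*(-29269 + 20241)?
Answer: -33398282508/79 ≈ -4.2276e+8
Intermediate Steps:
a(C, L) = -12 - L - L/C (a(C, L) = 3 - ((L + 15) + (L + L)/(C + C)) = 3 - ((15 + L) + (2*L)/((2*C))) = 3 - ((15 + L) + (2*L)*(1/(2*C))) = 3 - ((15 + L) + L/C) = 3 - (15 + L + L/C) = 3 + (-15 - L - L/C) = -12 - L - L/C)
(46917 + a(-79, 78))*(-29269 + 20241) = (46917 + (-12 - 1*78 - 1*78/(-79)))*(-29269 + 20241) = (46917 + (-12 - 78 - 1*78*(-1/79)))*(-9028) = (46917 + (-12 - 78 + 78/79))*(-9028) = (46917 - 7032/79)*(-9028) = (3699411/79)*(-9028) = -33398282508/79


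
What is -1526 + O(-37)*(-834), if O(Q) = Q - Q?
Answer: -1526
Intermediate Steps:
O(Q) = 0
-1526 + O(-37)*(-834) = -1526 + 0*(-834) = -1526 + 0 = -1526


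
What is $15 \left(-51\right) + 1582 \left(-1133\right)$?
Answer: $-1793171$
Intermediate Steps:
$15 \left(-51\right) + 1582 \left(-1133\right) = -765 - 1792406 = -1793171$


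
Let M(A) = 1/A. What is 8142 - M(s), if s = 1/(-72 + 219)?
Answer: 7995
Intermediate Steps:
s = 1/147 ≈ 0.0068027
8142 - M(s) = 8142 - 1/1/147 = 8142 - 1*147 = 8142 - 147 = 7995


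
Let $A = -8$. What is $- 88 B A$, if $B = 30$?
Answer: $21120$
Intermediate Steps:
$- 88 B A = \left(-88\right) 30 \left(-8\right) = \left(-2640\right) \left(-8\right) = 21120$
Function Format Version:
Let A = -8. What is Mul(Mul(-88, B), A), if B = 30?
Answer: 21120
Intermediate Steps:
Mul(Mul(-88, B), A) = Mul(Mul(-88, 30), -8) = Mul(-2640, -8) = 21120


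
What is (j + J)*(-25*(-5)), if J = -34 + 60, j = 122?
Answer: 18500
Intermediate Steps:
J = 26
(j + J)*(-25*(-5)) = (122 + 26)*(-25*(-5)) = 148*125 = 18500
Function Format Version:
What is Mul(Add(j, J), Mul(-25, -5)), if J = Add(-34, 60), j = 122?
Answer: 18500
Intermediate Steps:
J = 26
Mul(Add(j, J), Mul(-25, -5)) = Mul(Add(122, 26), Mul(-25, -5)) = Mul(148, 125) = 18500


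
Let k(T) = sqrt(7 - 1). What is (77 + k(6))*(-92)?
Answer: -7084 - 92*sqrt(6) ≈ -7309.4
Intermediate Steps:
k(T) = sqrt(6)
(77 + k(6))*(-92) = (77 + sqrt(6))*(-92) = -7084 - 92*sqrt(6)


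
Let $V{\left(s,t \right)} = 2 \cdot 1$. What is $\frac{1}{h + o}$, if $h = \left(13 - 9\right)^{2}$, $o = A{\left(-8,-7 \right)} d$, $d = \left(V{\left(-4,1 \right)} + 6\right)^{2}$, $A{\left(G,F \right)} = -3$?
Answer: $- \frac{1}{176} \approx -0.0056818$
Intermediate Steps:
$V{\left(s,t \right)} = 2$
$d = 64$ ($d = \left(2 + 6\right)^{2} = 8^{2} = 64$)
$o = -192$ ($o = \left(-3\right) 64 = -192$)
$h = 16$ ($h = 4^{2} = 16$)
$\frac{1}{h + o} = \frac{1}{16 - 192} = \frac{1}{-176} = - \frac{1}{176}$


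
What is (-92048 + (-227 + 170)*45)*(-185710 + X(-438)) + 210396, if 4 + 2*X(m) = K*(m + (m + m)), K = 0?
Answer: 17570979852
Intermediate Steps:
X(m) = -2 (X(m) = -2 + (0*(m + (m + m)))/2 = -2 + (0*(m + 2*m))/2 = -2 + (0*(3*m))/2 = -2 + (½)*0 = -2 + 0 = -2)
(-92048 + (-227 + 170)*45)*(-185710 + X(-438)) + 210396 = (-92048 + (-227 + 170)*45)*(-185710 - 2) + 210396 = (-92048 - 57*45)*(-185712) + 210396 = (-92048 - 2565)*(-185712) + 210396 = -94613*(-185712) + 210396 = 17570769456 + 210396 = 17570979852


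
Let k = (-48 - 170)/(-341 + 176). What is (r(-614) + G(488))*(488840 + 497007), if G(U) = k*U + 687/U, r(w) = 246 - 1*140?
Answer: 59706706590349/80520 ≈ 7.4151e+8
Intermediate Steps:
k = 218/165 (k = -218/(-165) = -218*(-1/165) = 218/165 ≈ 1.3212)
r(w) = 106 (r(w) = 246 - 140 = 106)
G(U) = 687/U + 218*U/165 (G(U) = 218*U/165 + 687/U = 687/U + 218*U/165)
(r(-614) + G(488))*(488840 + 497007) = (106 + (687/488 + (218/165)*488))*(488840 + 497007) = (106 + (687*(1/488) + 106384/165))*985847 = (106 + (687/488 + 106384/165))*985847 = (106 + 52028747/80520)*985847 = (60563867/80520)*985847 = 59706706590349/80520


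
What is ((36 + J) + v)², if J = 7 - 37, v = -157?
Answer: 22801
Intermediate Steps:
J = -30
((36 + J) + v)² = ((36 - 30) - 157)² = (6 - 157)² = (-151)² = 22801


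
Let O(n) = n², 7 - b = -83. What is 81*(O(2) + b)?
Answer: 7614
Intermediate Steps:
b = 90 (b = 7 - 1*(-83) = 7 + 83 = 90)
81*(O(2) + b) = 81*(2² + 90) = 81*(4 + 90) = 81*94 = 7614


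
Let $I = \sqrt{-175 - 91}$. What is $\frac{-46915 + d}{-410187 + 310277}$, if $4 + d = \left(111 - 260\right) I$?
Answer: $\frac{46919}{99910} + \frac{149 i \sqrt{266}}{99910} \approx 0.46961 + 0.024323 i$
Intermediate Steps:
$I = i \sqrt{266}$ ($I = \sqrt{-266} = i \sqrt{266} \approx 16.31 i$)
$d = -4 - 149 i \sqrt{266}$ ($d = -4 + \left(111 - 260\right) i \sqrt{266} = -4 - 149 i \sqrt{266} \approx -4.0 - 2430.1 i$)
$\frac{-46915 + d}{-410187 + 310277} = \frac{-46915 - \left(4 + 149 i \sqrt{266}\right)}{-410187 + 310277} = \frac{-46919 - 149 i \sqrt{266}}{-99910} = \left(-46919 - 149 i \sqrt{266}\right) \left(- \frac{1}{99910}\right) = \frac{46919}{99910} + \frac{149 i \sqrt{266}}{99910}$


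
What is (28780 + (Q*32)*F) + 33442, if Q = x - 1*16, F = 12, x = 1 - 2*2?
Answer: 54926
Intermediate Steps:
x = -3 (x = 1 - 4 = -3)
Q = -19 (Q = -3 - 1*16 = -3 - 16 = -19)
(28780 + (Q*32)*F) + 33442 = (28780 - 19*32*12) + 33442 = (28780 - 608*12) + 33442 = (28780 - 7296) + 33442 = 21484 + 33442 = 54926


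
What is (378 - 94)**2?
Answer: 80656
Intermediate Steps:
(378 - 94)**2 = 284**2 = 80656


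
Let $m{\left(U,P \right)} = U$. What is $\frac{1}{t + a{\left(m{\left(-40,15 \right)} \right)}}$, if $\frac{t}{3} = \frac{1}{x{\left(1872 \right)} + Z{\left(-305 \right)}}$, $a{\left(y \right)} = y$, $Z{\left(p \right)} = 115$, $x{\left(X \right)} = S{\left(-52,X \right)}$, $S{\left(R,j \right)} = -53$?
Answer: $- \frac{62}{2477} \approx -0.02503$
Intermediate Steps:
$x{\left(X \right)} = -53$
$t = \frac{3}{62}$ ($t = \frac{3}{-53 + 115} = \frac{3}{62} \approx 0.048387$)
$\frac{1}{t + a{\left(m{\left(-40,15 \right)} \right)}} = \frac{1}{\frac{3}{62} - 40} = \frac{1}{- \frac{2477}{62}} = - \frac{62}{2477}$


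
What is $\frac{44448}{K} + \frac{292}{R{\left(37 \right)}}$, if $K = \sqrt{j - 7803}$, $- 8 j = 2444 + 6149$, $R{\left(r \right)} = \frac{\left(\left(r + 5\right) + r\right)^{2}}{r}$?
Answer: $\frac{10804}{6241} - \frac{88896 i \sqrt{142034}}{71017} \approx 1.7311 - 471.75 i$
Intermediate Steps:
$R{\left(r \right)} = \frac{\left(5 + 2 r\right)^{2}}{r}$ ($R{\left(r \right)} = \frac{\left(\left(5 + r\right) + r\right)^{2}}{r} = \frac{\left(5 + 2 r\right)^{2}}{r}$)
$j = - \frac{8593}{8}$ ($j = - \frac{2444 + 6149}{8} = \left(- \frac{1}{8}\right) 8593 = - \frac{8593}{8} \approx -1074.1$)
$K = \frac{i \sqrt{142034}}{4}$ ($K = \sqrt{- \frac{8593}{8} - 7803} = \sqrt{- \frac{71017}{8}} = \frac{i \sqrt{142034}}{4} \approx 94.219 i$)
$\frac{44448}{K} + \frac{292}{R{\left(37 \right)}} = \frac{44448}{\frac{1}{4} i \sqrt{142034}} + \frac{292}{\frac{1}{37} \left(5 + 2 \cdot 37\right)^{2}} = 44448 \left(- \frac{2 i \sqrt{142034}}{71017}\right) + \frac{292}{\frac{1}{37} \left(5 + 74\right)^{2}} = - \frac{88896 i \sqrt{142034}}{71017} + \frac{292}{\frac{1}{37} \cdot 79^{2}} = - \frac{88896 i \sqrt{142034}}{71017} + \frac{292}{\frac{1}{37} \cdot 6241} = - \frac{88896 i \sqrt{142034}}{71017} + \frac{292}{\frac{6241}{37}} = - \frac{88896 i \sqrt{142034}}{71017} + 292 \cdot \frac{37}{6241} = - \frac{88896 i \sqrt{142034}}{71017} + \frac{10804}{6241} = \frac{10804}{6241} - \frac{88896 i \sqrt{142034}}{71017}$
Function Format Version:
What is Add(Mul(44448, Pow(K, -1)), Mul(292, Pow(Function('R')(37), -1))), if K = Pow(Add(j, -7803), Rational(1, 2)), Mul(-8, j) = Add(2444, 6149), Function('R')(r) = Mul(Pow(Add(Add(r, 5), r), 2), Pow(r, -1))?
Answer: Add(Rational(10804, 6241), Mul(Rational(-88896, 71017), I, Pow(142034, Rational(1, 2)))) ≈ Add(1.7311, Mul(-471.75, I))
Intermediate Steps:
Function('R')(r) = Mul(Pow(r, -1), Pow(Add(5, Mul(2, r)), 2)) (Function('R')(r) = Mul(Pow(Add(Add(5, r), r), 2), Pow(r, -1)) = Mul(Pow(Add(5, Mul(2, r)), 2), Pow(r, -1)) = Mul(Pow(r, -1), Pow(Add(5, Mul(2, r)), 2)))
j = Rational(-8593, 8) (j = Mul(Rational(-1, 8), Add(2444, 6149)) = Mul(Rational(-1, 8), 8593) = Rational(-8593, 8) ≈ -1074.1)
K = Mul(Rational(1, 4), I, Pow(142034, Rational(1, 2))) (K = Pow(Add(Rational(-8593, 8), -7803), Rational(1, 2)) = Pow(Rational(-71017, 8), Rational(1, 2)) = Mul(Rational(1, 4), I, Pow(142034, Rational(1, 2))) ≈ Mul(94.219, I))
Add(Mul(44448, Pow(K, -1)), Mul(292, Pow(Function('R')(37), -1))) = Add(Mul(44448, Pow(Mul(Rational(1, 4), I, Pow(142034, Rational(1, 2))), -1)), Mul(292, Pow(Mul(Pow(37, -1), Pow(Add(5, Mul(2, 37)), 2)), -1))) = Add(Mul(44448, Mul(Rational(-2, 71017), I, Pow(142034, Rational(1, 2)))), Mul(292, Pow(Mul(Rational(1, 37), Pow(Add(5, 74), 2)), -1))) = Add(Mul(Rational(-88896, 71017), I, Pow(142034, Rational(1, 2))), Mul(292, Pow(Mul(Rational(1, 37), Pow(79, 2)), -1))) = Add(Mul(Rational(-88896, 71017), I, Pow(142034, Rational(1, 2))), Mul(292, Pow(Mul(Rational(1, 37), 6241), -1))) = Add(Mul(Rational(-88896, 71017), I, Pow(142034, Rational(1, 2))), Mul(292, Pow(Rational(6241, 37), -1))) = Add(Mul(Rational(-88896, 71017), I, Pow(142034, Rational(1, 2))), Mul(292, Rational(37, 6241))) = Add(Mul(Rational(-88896, 71017), I, Pow(142034, Rational(1, 2))), Rational(10804, 6241)) = Add(Rational(10804, 6241), Mul(Rational(-88896, 71017), I, Pow(142034, Rational(1, 2))))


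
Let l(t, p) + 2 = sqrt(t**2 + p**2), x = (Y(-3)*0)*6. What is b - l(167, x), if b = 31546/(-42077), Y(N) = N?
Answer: -6974251/42077 ≈ -165.75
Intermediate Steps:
b = -31546/42077 (b = 31546*(-1/42077) = -31546/42077 ≈ -0.74972)
x = 0 (x = -3*0*6 = 0*6 = 0)
l(t, p) = -2 + sqrt(p**2 + t**2) (l(t, p) = -2 + sqrt(t**2 + p**2) = -2 + sqrt(p**2 + t**2))
b - l(167, x) = -31546/42077 - (-2 + sqrt(0**2 + 167**2)) = -31546/42077 - (-2 + sqrt(0 + 27889)) = -31546/42077 - (-2 + sqrt(27889)) = -31546/42077 - (-2 + 167) = -31546/42077 - 1*165 = -31546/42077 - 165 = -6974251/42077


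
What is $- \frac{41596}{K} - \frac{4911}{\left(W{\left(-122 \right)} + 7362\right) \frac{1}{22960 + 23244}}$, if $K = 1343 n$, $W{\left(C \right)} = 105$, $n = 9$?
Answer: $- \frac{914315235920}{30084543} \approx -30392.0$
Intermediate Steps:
$K = 12087$ ($K = 1343 \cdot 9 = 12087$)
$- \frac{41596}{K} - \frac{4911}{\left(W{\left(-122 \right)} + 7362\right) \frac{1}{22960 + 23244}} = - \frac{41596}{12087} - \frac{4911}{\left(105 + 7362\right) \frac{1}{22960 + 23244}} = \left(-41596\right) \frac{1}{12087} - \frac{4911}{7467 \cdot \frac{1}{46204}} = - \frac{41596}{12087} - \frac{4911}{7467 \cdot \frac{1}{46204}} = - \frac{41596}{12087} - \frac{4911}{\frac{7467}{46204}} = - \frac{41596}{12087} - \frac{75635948}{2489} = - \frac{914315235920}{30084543}$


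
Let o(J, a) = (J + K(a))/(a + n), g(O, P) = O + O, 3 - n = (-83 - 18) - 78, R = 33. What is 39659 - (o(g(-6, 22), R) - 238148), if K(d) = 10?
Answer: 59728507/215 ≈ 2.7781e+5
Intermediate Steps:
n = 182 (n = 3 - ((-83 - 18) - 78) = 3 - (-101 - 78) = 3 - 1*(-179) = 3 + 179 = 182)
g(O, P) = 2*O
o(J, a) = (10 + J)/(182 + a) (o(J, a) = (J + 10)/(a + 182) = (10 + J)/(182 + a))
39659 - (o(g(-6, 22), R) - 238148) = 39659 - ((10 + 2*(-6))/(182 + 33) - 238148) = 39659 - ((10 - 12)/215 - 238148) = 39659 - ((1/215)*(-2) - 238148) = 39659 - (-2/215 - 238148) = 39659 - 1*(-51201822/215) = 39659 + 51201822/215 = 59728507/215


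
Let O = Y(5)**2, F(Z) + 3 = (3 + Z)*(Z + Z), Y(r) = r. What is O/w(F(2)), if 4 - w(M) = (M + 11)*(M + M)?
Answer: -25/948 ≈ -0.026371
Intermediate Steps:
F(Z) = -3 + 2*Z*(3 + Z) (F(Z) = -3 + (3 + Z)*(Z + Z) = -3 + (3 + Z)*(2*Z) = -3 + 2*Z*(3 + Z))
w(M) = 4 - 2*M*(11 + M) (w(M) = 4 - (M + 11)*(M + M) = 4 - (11 + M)*2*M = 4 - 2*M*(11 + M))
O = 25 (O = 5**2 = 25)
O/w(F(2)) = 25/(4 - 22*(-3 + 2*2**2 + 6*2) - 2*(-3 + 2*2**2 + 6*2)**2) = 25/(4 - 22*(-3 + 2*4 + 12) - 2*(-3 + 2*4 + 12)**2) = 25/(4 - 22*(-3 + 8 + 12) - 2*(-3 + 8 + 12)**2) = 25/(4 - 22*17 - 2*17**2) = 25/(4 - 374 - 2*289) = 25/(4 - 374 - 578) = 25/(-948) = 25*(-1/948) = -25/948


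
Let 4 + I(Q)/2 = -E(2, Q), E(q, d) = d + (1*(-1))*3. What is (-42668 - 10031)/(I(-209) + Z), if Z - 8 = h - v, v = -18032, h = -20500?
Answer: 52699/2044 ≈ 25.782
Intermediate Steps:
E(q, d) = -3 + d (E(q, d) = d - 1*3 = d - 3 = -3 + d)
Z = -2460 (Z = 8 + (-20500 - 1*(-18032)) = 8 + (-20500 + 18032) = 8 - 2468 = -2460)
I(Q) = -2 - 2*Q (I(Q) = -8 + 2*(-(-3 + Q)) = -8 + 2*(3 - Q) = -8 + (6 - 2*Q) = -2 - 2*Q)
(-42668 - 10031)/(I(-209) + Z) = (-42668 - 10031)/((-2 - 2*(-209)) - 2460) = -52699/((-2 + 418) - 2460) = -52699/(416 - 2460) = -52699/(-2044) = -52699*(-1/2044) = 52699/2044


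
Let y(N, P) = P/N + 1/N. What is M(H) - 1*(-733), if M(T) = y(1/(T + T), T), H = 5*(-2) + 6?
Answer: 757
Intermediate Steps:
y(N, P) = 1/N + P/N (y(N, P) = P/N + 1/N = 1/N + P/N)
H = -4 (H = -10 + 6 = -4)
M(T) = 2*T*(1 + T) (M(T) = (1 + T)/(1/(T + T)) = (1 + T)/(1/(2*T)) = (1 + T)/((1/(2*T))) = (2*T)*(1 + T) = 2*T*(1 + T))
M(H) - 1*(-733) = 2*(-4)*(1 - 4) - 1*(-733) = 2*(-4)*(-3) + 733 = 24 + 733 = 757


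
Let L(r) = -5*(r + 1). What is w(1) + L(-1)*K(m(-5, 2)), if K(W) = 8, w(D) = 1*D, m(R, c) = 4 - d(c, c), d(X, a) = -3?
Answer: 1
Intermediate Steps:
m(R, c) = 7 (m(R, c) = 4 - 1*(-3) = 4 + 3 = 7)
w(D) = D
L(r) = -5 - 5*r (L(r) = -5*(1 + r) = -5 - 5*r)
w(1) + L(-1)*K(m(-5, 2)) = 1 + (-5 - 5*(-1))*8 = 1 + (-5 + 5)*8 = 1 + 0*8 = 1 + 0 = 1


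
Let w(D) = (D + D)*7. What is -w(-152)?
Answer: 2128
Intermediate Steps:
w(D) = 14*D (w(D) = (2*D)*7 = 14*D)
-w(-152) = -14*(-152) = -1*(-2128) = 2128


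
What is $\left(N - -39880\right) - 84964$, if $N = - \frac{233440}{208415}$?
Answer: $- \frac{1879283060}{41683} \approx -45085.0$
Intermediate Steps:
$N = - \frac{46688}{41683}$ ($N = \left(-233440\right) \frac{1}{208415} = - \frac{46688}{41683} \approx -1.1201$)
$\left(N - -39880\right) - 84964 = \left(- \frac{46688}{41683} - -39880\right) - 84964 = \left(- \frac{46688}{41683} + 39880\right) - 84964 = \frac{1662271352}{41683} - 84964 = - \frac{1879283060}{41683}$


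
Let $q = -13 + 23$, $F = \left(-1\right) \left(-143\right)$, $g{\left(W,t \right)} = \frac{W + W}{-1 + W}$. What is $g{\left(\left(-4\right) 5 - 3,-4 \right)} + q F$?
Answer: $\frac{17183}{12} \approx 1431.9$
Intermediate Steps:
$g{\left(W,t \right)} = \frac{2 W}{-1 + W}$
$F = 143$
$q = 10$
$g{\left(\left(-4\right) 5 - 3,-4 \right)} + q F = \frac{2 \left(\left(-4\right) 5 - 3\right)}{-1 - 23} + 10 \cdot 143 = \frac{2 \left(-20 - 3\right)}{-1 - 23} + 1430 = 2 \left(-23\right) \frac{1}{-1 - 23} + 1430 = 2 \left(-23\right) \frac{1}{-24} + 1430 = 2 \left(-23\right) \left(- \frac{1}{24}\right) + 1430 = \frac{23}{12} + 1430 = \frac{17183}{12}$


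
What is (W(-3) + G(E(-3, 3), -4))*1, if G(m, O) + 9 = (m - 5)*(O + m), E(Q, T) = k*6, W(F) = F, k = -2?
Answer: 260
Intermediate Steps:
E(Q, T) = -12 (E(Q, T) = -2*6 = -12)
G(m, O) = -9 + (-5 + m)*(O + m) (G(m, O) = -9 + (m - 5)*(O + m) = -9 + (-5 + m)*(O + m))
(W(-3) + G(E(-3, 3), -4))*1 = (-3 + (-9 + (-12)² - 5*(-4) - 5*(-12) - 4*(-12)))*1 = (-3 + (-9 + 144 + 20 + 60 + 48))*1 = (-3 + 263)*1 = 260*1 = 260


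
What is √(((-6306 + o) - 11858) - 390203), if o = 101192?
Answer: 5*I*√12287 ≈ 554.23*I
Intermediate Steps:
√(((-6306 + o) - 11858) - 390203) = √(((-6306 + 101192) - 11858) - 390203) = √((94886 - 11858) - 390203) = √(83028 - 390203) = √(-307175) = 5*I*√12287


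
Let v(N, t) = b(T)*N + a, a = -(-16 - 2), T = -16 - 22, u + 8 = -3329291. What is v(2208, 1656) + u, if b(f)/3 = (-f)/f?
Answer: -3335905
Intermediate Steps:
u = -3329299 (u = -8 - 3329291 = -3329299)
T = -38
b(f) = -3 (b(f) = 3*((-f)/f) = 3*(-1) = -3)
a = 18 (a = -1*(-18) = 18)
v(N, t) = 18 - 3*N (v(N, t) = -3*N + 18 = 18 - 3*N)
v(2208, 1656) + u = (18 - 3*2208) - 3329299 = (18 - 6624) - 3329299 = -6606 - 3329299 = -3335905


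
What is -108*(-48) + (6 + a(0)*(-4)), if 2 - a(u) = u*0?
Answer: 5182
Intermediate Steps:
a(u) = 2 (a(u) = 2 - u*0 = 2 - 1*0 = 2 + 0 = 2)
-108*(-48) + (6 + a(0)*(-4)) = -108*(-48) + (6 + 2*(-4)) = 5184 + (6 - 8) = 5184 - 2 = 5182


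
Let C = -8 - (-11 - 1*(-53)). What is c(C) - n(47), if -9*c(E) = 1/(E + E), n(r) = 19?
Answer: -17099/900 ≈ -18.999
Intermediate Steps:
C = -50 (C = -8 - (-11 + 53) = -8 - 1*42 = -8 - 42 = -50)
c(E) = -1/(18*E) (c(E) = -1/(9*(E + E)) = -1/(2*E)/9 = -1/(18*E))
c(C) - n(47) = -1/18/(-50) - 1*19 = -1/18*(-1/50) - 19 = 1/900 - 19 = -17099/900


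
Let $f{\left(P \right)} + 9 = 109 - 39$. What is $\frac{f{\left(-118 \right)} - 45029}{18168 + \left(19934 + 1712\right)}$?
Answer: $- \frac{22484}{19907} \approx -1.1295$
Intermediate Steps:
$f{\left(P \right)} = 61$ ($f{\left(P \right)} = -9 + \left(109 - 39\right) = -9 + 70 = 61$)
$\frac{f{\left(-118 \right)} - 45029}{18168 + \left(19934 + 1712\right)} = \frac{61 - 45029}{18168 + \left(19934 + 1712\right)} = - \frac{44968}{18168 + 21646} = - \frac{44968}{39814} = \left(-44968\right) \frac{1}{39814} = - \frac{22484}{19907}$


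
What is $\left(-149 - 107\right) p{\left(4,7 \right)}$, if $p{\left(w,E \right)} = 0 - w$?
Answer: $1024$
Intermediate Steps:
$p{\left(w,E \right)} = - w$
$\left(-149 - 107\right) p{\left(4,7 \right)} = \left(-149 - 107\right) \left(\left(-1\right) 4\right) = \left(-256\right) \left(-4\right) = 1024$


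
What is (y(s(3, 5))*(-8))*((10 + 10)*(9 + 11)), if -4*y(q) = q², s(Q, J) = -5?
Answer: 20000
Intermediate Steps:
y(q) = -q²/4
(y(s(3, 5))*(-8))*((10 + 10)*(9 + 11)) = (-¼*(-5)²*(-8))*((10 + 10)*(9 + 11)) = (-¼*25*(-8))*(20*20) = -25/4*(-8)*400 = 50*400 = 20000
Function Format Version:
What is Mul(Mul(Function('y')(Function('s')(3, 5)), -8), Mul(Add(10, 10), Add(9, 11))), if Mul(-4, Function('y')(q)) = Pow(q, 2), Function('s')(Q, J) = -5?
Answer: 20000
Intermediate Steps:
Function('y')(q) = Mul(Rational(-1, 4), Pow(q, 2))
Mul(Mul(Function('y')(Function('s')(3, 5)), -8), Mul(Add(10, 10), Add(9, 11))) = Mul(Mul(Mul(Rational(-1, 4), Pow(-5, 2)), -8), Mul(Add(10, 10), Add(9, 11))) = Mul(Mul(Mul(Rational(-1, 4), 25), -8), Mul(20, 20)) = Mul(Mul(Rational(-25, 4), -8), 400) = Mul(50, 400) = 20000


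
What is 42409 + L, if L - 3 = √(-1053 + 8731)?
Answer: 42412 + √7678 ≈ 42500.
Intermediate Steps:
L = 3 + √7678 (L = 3 + √(-1053 + 8731) = 3 + √7678 ≈ 90.624)
42409 + L = 42409 + (3 + √7678) = 42412 + √7678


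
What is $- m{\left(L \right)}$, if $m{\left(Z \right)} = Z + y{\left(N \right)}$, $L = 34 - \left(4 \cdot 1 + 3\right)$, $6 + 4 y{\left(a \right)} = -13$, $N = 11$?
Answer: $- \frac{89}{4} \approx -22.25$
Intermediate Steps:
$y{\left(a \right)} = - \frac{19}{4}$ ($y{\left(a \right)} = - \frac{3}{2} + \frac{1}{4} \left(-13\right) = - \frac{3}{2} - \frac{13}{4} = - \frac{19}{4}$)
$L = 27$ ($L = 34 - \left(4 + 3\right) = 34 - 7 = 27$)
$m{\left(Z \right)} = - \frac{19}{4} + Z$ ($m{\left(Z \right)} = Z - \frac{19}{4} = - \frac{19}{4} + Z$)
$- m{\left(L \right)} = - (- \frac{19}{4} + 27) = \left(-1\right) \frac{89}{4} = - \frac{89}{4}$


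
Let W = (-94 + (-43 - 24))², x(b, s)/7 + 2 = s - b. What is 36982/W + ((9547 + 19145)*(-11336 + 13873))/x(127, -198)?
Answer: -89845072166/2825389 ≈ -31799.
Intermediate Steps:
x(b, s) = -14 - 7*b + 7*s (x(b, s) = -14 + 7*(s - b) = -14 + (-7*b + 7*s) = -14 - 7*b + 7*s)
W = 25921 (W = (-94 - 67)² = (-161)² = 25921)
36982/W + ((9547 + 19145)*(-11336 + 13873))/x(127, -198) = 36982/25921 + ((9547 + 19145)*(-11336 + 13873))/(-14 - 7*127 + 7*(-198)) = 36982*(1/25921) + (28692*2537)/(-14 - 889 - 1386) = 36982/25921 + 72791604/(-2289) = 36982/25921 + 72791604*(-1/2289) = 36982/25921 - 24263868/763 = -89845072166/2825389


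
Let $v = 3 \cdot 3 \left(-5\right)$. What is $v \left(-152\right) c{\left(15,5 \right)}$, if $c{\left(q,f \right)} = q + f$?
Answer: $136800$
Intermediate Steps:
$v = -45$ ($v = 9 \left(-5\right) = -45$)
$c{\left(q,f \right)} = f + q$
$v \left(-152\right) c{\left(15,5 \right)} = \left(-45\right) \left(-152\right) \left(5 + 15\right) = 6840 \cdot 20 = 136800$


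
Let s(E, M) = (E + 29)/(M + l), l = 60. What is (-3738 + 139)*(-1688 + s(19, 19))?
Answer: 479761096/79 ≈ 6.0729e+6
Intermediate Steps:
s(E, M) = (29 + E)/(60 + M) (s(E, M) = (E + 29)/(M + 60) = (29 + E)/(60 + M))
(-3738 + 139)*(-1688 + s(19, 19)) = (-3738 + 139)*(-1688 + (29 + 19)/(60 + 19)) = -3599*(-1688 + 48/79) = -3599*(-133304/79) = 479761096/79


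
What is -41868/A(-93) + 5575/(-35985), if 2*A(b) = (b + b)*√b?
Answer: -1115/7197 - 4652*I*√93/961 ≈ -0.15493 - 46.683*I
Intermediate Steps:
A(b) = b^(3/2) (A(b) = ((b + b)*√b)/2 = ((2*b)*√b)/2 = (2*b^(3/2))/2 = b^(3/2))
-41868/A(-93) + 5575/(-35985) = -41868*I*√93/8649 + 5575/(-35985) = -41868*I*√93/8649 + 5575*(-1/35985) = -4652*I*√93/961 - 1115/7197 = -1115/7197 - 4652*I*√93/961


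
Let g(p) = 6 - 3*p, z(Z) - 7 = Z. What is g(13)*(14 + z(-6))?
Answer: -495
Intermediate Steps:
z(Z) = 7 + Z
g(13)*(14 + z(-6)) = (6 - 3*13)*(14 + (7 - 6)) = (6 - 39)*(14 + 1) = -33*15 = -495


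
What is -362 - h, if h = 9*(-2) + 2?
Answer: -346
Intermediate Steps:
h = -16 (h = -18 + 2 = -16)
-362 - h = -362 - 1*(-16) = -362 + 16 = -346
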